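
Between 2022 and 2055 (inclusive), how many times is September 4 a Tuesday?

4

Track September 4's weekday year by year (advancing +1, or +2 across a Feb 29):
  2022: Sun  2023: Mon (+1)  2024: Wed (+2)  2025: Thu (+1)  2026: Fri (+1)
  2027: Sat (+1)  2028: Mon (+2)  2029: Tue (+1) ✓  2030: Wed (+1)  2031: Thu (+1)
  2032: Sat (+2)  2033: Sun (+1)  2034: Mon (+1)  2035: Tue (+1) ✓  … (6 more years) …
  2042: Thu (+1)  2043: Fri (+1)  2044: Sun (+2)  2045: Mon (+1)  2046: Tue (+1) ✓
  2047: Wed (+1)  2048: Fri (+2)  2049: Sat (+1)  2050: Sun (+1)  2051: Mon (+1)
  2052: Wed (+2)  2053: Thu (+1)  2054: Fri (+1)  2055: Sat (+1)
Tuesday years: 2029, 2035, 2040, 2046 — 4 in total.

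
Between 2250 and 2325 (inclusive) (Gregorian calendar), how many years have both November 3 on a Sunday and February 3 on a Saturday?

Check each year's weekday for November 3 and February 3:
  2250: Sun/Sun  2251: Mon/Mon  2252: Wed/Tue  2253: Thu/Thu  2254: Fri/Fri  2255: Sat/Sat  2256: Mon/Sun  2257: Tue/Tue  2258: Wed/Wed  2259: Thu/Thu  2260: Sat/Fri  2261: Sun/Sun  2262: Mon/Mon  2263: Tue/Tue  …(48 more)…  2312: Sun/Sat ✓  2313: Mon/Mon  2314: Tue/Tue  2315: Wed/Wed  2316: Fri/Thu  2317: Sat/Sat  2318: Sun/Sun  2319: Mon/Mon  2320: Wed/Tue  2321: Thu/Thu  2322: Fri/Fri  2323: Sat/Sat  2324: Mon/Sun  2325: Tue/Tue
Both conditions hold in: 2272, 2312 — 2.

2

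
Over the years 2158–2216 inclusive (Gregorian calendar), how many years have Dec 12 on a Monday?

9

Track Dec 12's weekday year by year (advancing +1, or +2 across a Feb 29):
  2158: Tue  2159: Wed (+1)  2160: Fri (+2)  2161: Sat (+1)  2162: Sun (+1)
  2163: Mon (+1) ✓  2164: Wed (+2)  2165: Thu (+1)  2166: Fri (+1)  2167: Sat (+1)
  2168: Mon (+2) ✓  2169: Tue (+1)  2170: Wed (+1)  2171: Thu (+1)  … (31 more years) …
  2203: Mon (+1) ✓  2204: Wed (+2)  2205: Thu (+1)  2206: Fri (+1)  2207: Sat (+1)
  2208: Mon (+2) ✓  2209: Tue (+1)  2210: Wed (+1)  2211: Thu (+1)  2212: Sat (+2)
  2213: Sun (+1)  2214: Mon (+1) ✓  2215: Tue (+1)  2216: Thu (+2)
Monday years: 2163, 2168, 2174, 2185, 2191, 2196, 2203, 2208, 2214 — 9 in total.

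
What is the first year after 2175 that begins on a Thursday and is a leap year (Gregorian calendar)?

Jan 1 advances by 2 weekdays after a leap year and by 1 after a common year.
2175: Jan 1 is Sunday.
2176: Monday (leap)
2177: Wednesday
2178: Thursday
2179: Friday
2180: Saturday (leap)
2181: Monday
2182: Tuesday
2183: Wednesday
2184: Thursday (leap)
2184 begins on a Thursday and is a leap year.

2184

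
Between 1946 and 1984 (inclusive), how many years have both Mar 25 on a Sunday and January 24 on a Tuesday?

Check each year's weekday for Mar 25 and January 24:
  1946: Mon/Thu  1947: Tue/Fri  1948: Thu/Sat  1949: Fri/Mon  1950: Sat/Tue  1951: Sun/Wed  1952: Tue/Thu  1953: Wed/Sat  1954: Thu/Sun  1955: Fri/Mon  1956: Sun/Tue ✓  1957: Mon/Thu  1958: Tue/Fri  1959: Wed/Sat  …(11 more)…  1971: Thu/Sun  1972: Sat/Mon  1973: Sun/Wed  1974: Mon/Thu  1975: Tue/Fri  1976: Thu/Sat  1977: Fri/Mon  1978: Sat/Tue  1979: Sun/Wed  1980: Tue/Thu  1981: Wed/Sat  1982: Thu/Sun  1983: Fri/Mon  1984: Sun/Tue ✓
Both conditions hold in: 1956, 1984 — 2.

2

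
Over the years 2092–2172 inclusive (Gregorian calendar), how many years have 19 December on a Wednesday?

Track 19 December's weekday year by year (advancing +1, or +2 across a Feb 29):
  2092: Fri  2093: Sat (+1)  2094: Sun (+1)  2095: Mon (+1)  2096: Wed (+2) ✓
  2097: Thu (+1)  2098: Fri (+1)  2099: Sat (+1)  2100: Sun (+1)  2101: Mon (+1)
  2102: Tue (+1)  2103: Wed (+1) ✓  2104: Fri (+2)  2105: Sat (+1)  … (53 more years) …
  2159: Wed (+1) ✓  2160: Fri (+2)  2161: Sat (+1)  2162: Sun (+1)  2163: Mon (+1)
  2164: Wed (+2) ✓  2165: Thu (+1)  2166: Fri (+1)  2167: Sat (+1)  2168: Mon (+2)
  2169: Tue (+1)  2170: Wed (+1) ✓  2171: Thu (+1)  2172: Sat (+2)
Wednesday years: 2096, 2103, 2108, 2114, 2125, 2131, 2136, 2142, 2153, 2159, 2164, 2170 — 12 in total.

12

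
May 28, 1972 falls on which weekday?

Sunday

January 1, 1972 is a Saturday.
May 28 is day 149 of the year, i.e. 148 days after Jan 1.
148 mod 7 = 1, so advance 1 weekday from Saturday: Sunday.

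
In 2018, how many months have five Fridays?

4

A month of length L has five Fridays iff its first Friday is on day ≤ L−28 (so day 1–3 in a 31-day month, 1–2 in a 30-day month, day 1 in a leap February).
Checking each month of 2018: Jan starts Mon (31d); Feb starts Thu (28d); Mar starts Thu (31d) ✓; Apr starts Sun (30d); May starts Tue (31d); Jun starts Fri (30d) ✓; Jul starts Sun (31d); Aug starts Wed (31d) ✓; Sep starts Sat (30d); Oct starts Mon (31d); Nov starts Thu (30d) ✓; Dec starts Sat (31d).
Five-Friday months: March, June, August, November → 4.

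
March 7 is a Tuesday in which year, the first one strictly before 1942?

1939

From one year to the next, a fixed date's weekday advances by 1, or by 2 when a Feb 29 lies between the two dates.
1942: March 7 is Saturday.
1941: Friday (−1)
1940: Thursday (−1)
1939: Tuesday (−2)
March 7 falls on a Tuesday in 1939.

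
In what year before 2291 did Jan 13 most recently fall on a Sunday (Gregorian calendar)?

From one year to the next, a fixed date's weekday advances by 1, or by 2 when a Feb 29 lies between the two dates.
2291: January 13 is Tuesday.
2290: Monday (−1)
2289: Sunday (−1)
Jan 13 falls on a Sunday in 2289.

2289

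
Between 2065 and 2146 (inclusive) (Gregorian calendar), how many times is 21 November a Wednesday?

12

Track 21 November's weekday year by year (advancing +1, or +2 across a Feb 29):
  2065: Sat  2066: Sun (+1)  2067: Mon (+1)  2068: Wed (+2) ✓  2069: Thu (+1)
  2070: Fri (+1)  2071: Sat (+1)  2072: Mon (+2)  2073: Tue (+1)  2074: Wed (+1) ✓
  2075: Thu (+1)  2076: Sat (+2)  2077: Sun (+1)  2078: Mon (+1)  … (54 more years) …
  2133: Sat (+1)  2134: Sun (+1)  2135: Mon (+1)  2136: Wed (+2) ✓  2137: Thu (+1)
  2138: Fri (+1)  2139: Sat (+1)  2140: Mon (+2)  2141: Tue (+1)  2142: Wed (+1) ✓
  2143: Thu (+1)  2144: Sat (+2)  2145: Sun (+1)  2146: Mon (+1)
Wednesday years: 2068, 2074, 2085, 2091, 2096, 2103, 2108, 2114, 2125, 2131, 2136, 2142 — 12 in total.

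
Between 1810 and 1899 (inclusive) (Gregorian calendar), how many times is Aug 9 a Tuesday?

13

Track Aug 9's weekday year by year (advancing +1, or +2 across a Feb 29):
  1810: Thu  1811: Fri (+1)  1812: Sun (+2)  1813: Mon (+1)  1814: Tue (+1) ✓
  1815: Wed (+1)  1816: Fri (+2)  1817: Sat (+1)  1818: Sun (+1)  1819: Mon (+1)
  1820: Wed (+2)  1821: Thu (+1)  1822: Fri (+1)  1823: Sat (+1)  … (62 more years) …
  1886: Mon (+1)  1887: Tue (+1) ✓  1888: Thu (+2)  1889: Fri (+1)  1890: Sat (+1)
  1891: Sun (+1)  1892: Tue (+2) ✓  1893: Wed (+1)  1894: Thu (+1)  1895: Fri (+1)
  1896: Sun (+2)  1897: Mon (+1)  1898: Tue (+1) ✓  1899: Wed (+1)
Tuesday years: 1814, 1825, 1831, 1836, 1842, 1853, 1859, 1864, 1870, 1881, 1887, 1892, 1898 — 13 in total.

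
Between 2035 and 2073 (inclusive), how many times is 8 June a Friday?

Track 8 June's weekday year by year (advancing +1, or +2 across a Feb 29):
  2035: Fri ✓  2036: Sun (+2)  2037: Mon (+1)  2038: Tue (+1)  2039: Wed (+1)
  2040: Fri (+2) ✓  2041: Sat (+1)  2042: Sun (+1)  2043: Mon (+1)  2044: Wed (+2)
  2045: Thu (+1)  2046: Fri (+1) ✓  2047: Sat (+1)  2048: Mon (+2)  … (11 more years) …
  2060: Tue (+2)  2061: Wed (+1)  2062: Thu (+1)  2063: Fri (+1) ✓  2064: Sun (+2)
  2065: Mon (+1)  2066: Tue (+1)  2067: Wed (+1)  2068: Fri (+2) ✓  2069: Sat (+1)
  2070: Sun (+1)  2071: Mon (+1)  2072: Wed (+2)  2073: Thu (+1)
Friday years: 2035, 2040, 2046, 2057, 2063, 2068 — 6 in total.

6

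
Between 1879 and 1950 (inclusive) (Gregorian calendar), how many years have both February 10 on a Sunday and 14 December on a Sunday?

Check each year's weekday for February 10 and 14 December:
  1879: Mon/Sun  1880: Tue/Tue  1881: Thu/Wed  1882: Fri/Thu  1883: Sat/Fri  1884: Sun/Sun ✓  1885: Tue/Mon  1886: Wed/Tue  1887: Thu/Wed  1888: Fri/Fri  1889: Sun/Sat  1890: Mon/Sun  1891: Tue/Mon  1892: Wed/Wed  …(44 more)…  1937: Wed/Tue  1938: Thu/Wed  1939: Fri/Thu  1940: Sat/Sat  1941: Mon/Sun  1942: Tue/Mon  1943: Wed/Tue  1944: Thu/Thu  1945: Sat/Fri  1946: Sun/Sat  1947: Mon/Sun  1948: Tue/Tue  1949: Thu/Wed  1950: Fri/Thu
Both conditions hold in: 1884, 1924 — 2.

2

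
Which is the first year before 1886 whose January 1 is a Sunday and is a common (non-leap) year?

1882

Jan 1 advances by 2 weekdays after a leap year and by 1 after a common year.
1886: Jan 1 is Friday.
1885: Thursday
1884: Tuesday (leap)
1883: Monday
1882: Sunday
1882 begins on a Sunday and is a common year.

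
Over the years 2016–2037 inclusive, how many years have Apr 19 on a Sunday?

3

Track Apr 19's weekday year by year (advancing +1, or +2 across a Feb 29):
  2016: Tue  2017: Wed (+1)  2018: Thu (+1)  2019: Fri (+1)  2020: Sun (+2) ✓
  2021: Mon (+1)  2022: Tue (+1)  2023: Wed (+1)  2024: Fri (+2)  2025: Sat (+1)
  2026: Sun (+1) ✓  2027: Mon (+1)  2028: Wed (+2)  2029: Thu (+1)  2030: Fri (+1)
  2031: Sat (+1)  2032: Mon (+2)  2033: Tue (+1)  2034: Wed (+1)  2035: Thu (+1)
  2036: Sat (+2)  2037: Sun (+1) ✓
Sunday years: 2020, 2026, 2037 — 3 in total.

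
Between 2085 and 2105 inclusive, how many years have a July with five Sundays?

July has 31 days; it has five Sundays when Sunday falls among the first (month-length − 28) days — i.e. when July 1 is one of Sunday/Saturday/Friday.
July 1 by year: 2085:Sun✓ 2086:Mon 2087:Tue 2088:Thu 2089:Fri✓ 2090:Sat✓ 2091:Sun✓ 2092:Tue 2093:Wed 2094:Thu 2095:Fri✓ 2096:Sun✓ 2097:Mon 2098:Tue 2099:Wed 2100:Thu 2101:Fri✓ 2102:Sat✓ 2103:Sun✓ 2104:Tue 2105:Wed
Years with five Sundays: 2085, 2089, 2090, 2091, 2095, 2096, 2101, 2102, 2103 → 9.

9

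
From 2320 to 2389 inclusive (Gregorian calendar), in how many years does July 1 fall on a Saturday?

Track July 1's weekday year by year (advancing +1, or +2 across a Feb 29):
  2320: Thu  2321: Fri (+1)  2322: Sat (+1) ✓  2323: Sun (+1)  2324: Tue (+2)
  2325: Wed (+1)  2326: Thu (+1)  2327: Fri (+1)  2328: Sun (+2)  2329: Mon (+1)
  2330: Tue (+1)  2331: Wed (+1)  2332: Fri (+2)  2333: Sat (+1) ✓  … (42 more years) …
  2376: Thu (+2)  2377: Fri (+1)  2378: Sat (+1) ✓  2379: Sun (+1)  2380: Tue (+2)
  2381: Wed (+1)  2382: Thu (+1)  2383: Fri (+1)  2384: Sun (+2)  2385: Mon (+1)
  2386: Tue (+1)  2387: Wed (+1)  2388: Fri (+2)  2389: Sat (+1) ✓
Saturday years: 2322, 2333, 2339, 2344, 2350, 2361, 2367, 2372, 2378, 2389 — 10 in total.

10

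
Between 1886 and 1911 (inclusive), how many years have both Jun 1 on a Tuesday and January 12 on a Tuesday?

Check each year's weekday for Jun 1 and January 12:
  1886: Tue/Tue ✓  1887: Wed/Wed  1888: Fri/Thu  1889: Sat/Sat  1890: Sun/Sun  1891: Mon/Mon  1892: Wed/Tue  1893: Thu/Thu  1894: Fri/Fri  1895: Sat/Sat  1896: Mon/Sun  1897: Tue/Tue ✓  1898: Wed/Wed  1899: Thu/Thu  1900: Fri/Fri  1901: Sat/Sat  1902: Sun/Sun  1903: Mon/Mon  1904: Wed/Tue  1905: Thu/Thu  1906: Fri/Fri  1907: Sat/Sat  1908: Mon/Sun  1909: Tue/Tue ✓  1910: Wed/Wed  1911: Thu/Thu
Both conditions hold in: 1886, 1897, 1909 — 3.

3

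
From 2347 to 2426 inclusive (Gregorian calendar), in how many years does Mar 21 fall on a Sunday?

11

Track Mar 21's weekday year by year (advancing +1, or +2 across a Feb 29):
  2347: Fri  2348: Sun (+2) ✓  2349: Mon (+1)  2350: Tue (+1)  2351: Wed (+1)
  2352: Fri (+2)  2353: Sat (+1)  2354: Sun (+1) ✓  2355: Mon (+1)  2356: Wed (+2)
  2357: Thu (+1)  2358: Fri (+1)  2359: Sat (+1)  2360: Mon (+2)  … (52 more years) …
  2413: Thu (+1)  2414: Fri (+1)  2415: Sat (+1)  2416: Mon (+2)  2417: Tue (+1)
  2418: Wed (+1)  2419: Thu (+1)  2420: Sat (+2)  2421: Sun (+1) ✓  2422: Mon (+1)
  2423: Tue (+1)  2424: Thu (+2)  2425: Fri (+1)  2426: Sat (+1)
Sunday years: 2348, 2354, 2365, 2371, 2376, 2382, 2393, 2399, 2404, 2410, 2421 — 11 in total.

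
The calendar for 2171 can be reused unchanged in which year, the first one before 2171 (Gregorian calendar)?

Two years share a calendar iff Jan 1 falls on the same weekday and both are leap or both are common. 2171: Jan 1 is Tuesday, common year.
2170: Jan 1 Monday, common
2169: Jan 1 Sunday, common
2168: Jan 1 Friday, leap
2167: Jan 1 Thursday, common
2166: Jan 1 Wednesday, common
2165: Jan 1 Tuesday, common
2165 matches on both conditions.

2165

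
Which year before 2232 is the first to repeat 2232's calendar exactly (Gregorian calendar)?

Two years share a calendar iff Jan 1 falls on the same weekday and both are leap or both are common. 2232: Jan 1 is Sunday, leap year.
2231: Jan 1 Saturday, common
2230: Jan 1 Friday, common
2229: Jan 1 Thursday, common
2228: Jan 1 Tuesday, leap
2227: Jan 1 Monday, common
2226: Jan 1 Sunday, common
2225: Jan 1 Saturday, common
2224: Jan 1 Thursday, leap
2223: Jan 1 Wednesday, common
2222: Jan 1 Tuesday, common
2221: Jan 1 Monday, common
2220: Jan 1 Saturday, leap
2219: Jan 1 Friday, common
2218: Jan 1 Thursday, common
2217: Jan 1 Wednesday, common
2216: Jan 1 Monday, leap
2215: Jan 1 Sunday, common
2214: Jan 1 Saturday, common
2213: Jan 1 Friday, common
2212: Jan 1 Wednesday, leap
2211: Jan 1 Tuesday, common
2210: Jan 1 Monday, common
2209: Jan 1 Sunday, common
2208: Jan 1 Friday, leap
2207: Jan 1 Thursday, common
2206: Jan 1 Wednesday, common
2205: Jan 1 Tuesday, common
2204: Jan 1 Sunday, leap
2204 matches on both conditions.

2204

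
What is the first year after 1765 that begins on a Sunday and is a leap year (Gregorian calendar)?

1792

Jan 1 advances by 2 weekdays after a leap year and by 1 after a common year.
1765: Jan 1 is Tuesday.
1766: Wednesday
1767: Thursday
1768: Friday (leap)
1769: Sunday
1770: Monday
1771: Tuesday
1772: Wednesday (leap)
1773: Friday
1774: Saturday
1775: Sunday
1776: Monday (leap)
1777: Wednesday
1778: Thursday
1779: Friday
1780: Saturday (leap)
1781: Monday
1782: Tuesday
1783: Wednesday
1784: Thursday (leap)
1785: Saturday
1786: Sunday
1787: Monday
1788: Tuesday (leap)
1789: Thursday
1790: Friday
1791: Saturday
1792: Sunday (leap)
1792 begins on a Sunday and is a leap year.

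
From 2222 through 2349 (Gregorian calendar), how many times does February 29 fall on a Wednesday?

4

Leap years in 2222–2349: 31 of them.
Feb 29 weekday advances by 5 (mod 7) from one leap year to the next four years later (or differs when a century non-leap intervenes).
Leap-day weekdays: 2224:Sun 2228:Fri 2232:Wed✓ 2236:Mon 2240:Sat 2244:Thu 2248:Tue 2252:Sun 2256:Fri 2260:Wed✓ 2264:Mon 2268:Sat 2272:Thu …(5 more)… 2296:Sat 2304:Mon 2308:Sat 2312:Thu 2316:Tue 2320:Sun 2324:Fri 2328:Wed✓ 2332:Mon 2336:Sat 2340:Thu 2344:Tue 2348:Sun
Wednesday: 2232, 2260, 2288, 2328 → 4.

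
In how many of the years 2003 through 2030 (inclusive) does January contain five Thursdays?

January has 31 days; it has five Thursdays when Thursday falls among the first (month-length − 28) days — i.e. when January 1 is one of Thursday/Wednesday/Tuesday.
January 1 by year: 2003:Wed✓ 2004:Thu✓ 2005:Sat 2006:Sun 2007:Mon 2008:Tue✓ 2009:Thu✓ 2010:Fri 2011:Sat 2012:Sun 2013:Tue✓ 2014:Wed✓ 2015:Thu✓ 2016:Fri 2017:Sun 2018:Mon 2019:Tue✓ 2020:Wed✓ 2021:Fri 2022:Sat 2023:Sun 2024:Mon 2025:Wed✓ 2026:Thu✓ 2027:Fri 2028:Sat 2029:Mon 2030:Tue✓
Years with five Thursdays: 2003, 2004, 2008, 2009, 2013, 2014, 2015, 2019, 2020, 2025, 2026, 2030 → 12.

12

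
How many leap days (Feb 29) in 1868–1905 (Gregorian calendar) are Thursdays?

Leap years in 1868–1905: 9 of them.
Feb 29 weekday advances by 5 (mod 7) from one leap year to the next four years later (or differs when a century non-leap intervenes).
Leap-day weekdays: 1868:Sat 1872:Thu✓ 1876:Tue 1880:Sun 1884:Fri 1888:Wed 1892:Mon 1896:Sat 1904:Mon
Thursday: 1872 → 1.

1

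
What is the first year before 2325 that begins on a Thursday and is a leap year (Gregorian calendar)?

Jan 1 advances by 2 weekdays after a leap year and by 1 after a common year.
2325: Jan 1 is Thursday.
2324: Tuesday (leap)
2323: Monday
2322: Sunday
2321: Saturday
2320: Thursday (leap)
2320 begins on a Thursday and is a leap year.

2320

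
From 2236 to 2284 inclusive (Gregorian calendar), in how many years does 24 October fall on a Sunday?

7

Track 24 October's weekday year by year (advancing +1, or +2 across a Feb 29):
  2236: Mon  2237: Tue (+1)  2238: Wed (+1)  2239: Thu (+1)  2240: Sat (+2)
  2241: Sun (+1) ✓  2242: Mon (+1)  2243: Tue (+1)  2244: Thu (+2)  2245: Fri (+1)
  2246: Sat (+1)  2247: Sun (+1) ✓  2248: Tue (+2)  2249: Wed (+1)  … (21 more years) …
  2271: Tue (+1)  2272: Thu (+2)  2273: Fri (+1)  2274: Sat (+1)  2275: Sun (+1) ✓
  2276: Tue (+2)  2277: Wed (+1)  2278: Thu (+1)  2279: Fri (+1)  2280: Sun (+2) ✓
  2281: Mon (+1)  2282: Tue (+1)  2283: Wed (+1)  2284: Fri (+2)
Sunday years: 2241, 2247, 2252, 2258, 2269, 2275, 2280 — 7 in total.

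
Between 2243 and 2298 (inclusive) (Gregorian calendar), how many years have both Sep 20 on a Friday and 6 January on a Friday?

Check each year's weekday for Sep 20 and 6 January:
  2243: Wed/Fri  2244: Fri/Sat  2245: Sat/Mon  2246: Sun/Tue  2247: Mon/Wed  2248: Wed/Thu  2249: Thu/Sat  2250: Fri/Sun  2251: Sat/Mon  2252: Mon/Tue  2253: Tue/Thu  2254: Wed/Fri  2255: Thu/Sat  2256: Sat/Sun  …(28 more)…  2285: Sun/Tue  2286: Mon/Wed  2287: Tue/Thu  2288: Thu/Fri  2289: Fri/Sun  2290: Sat/Mon  2291: Sun/Tue  2292: Tue/Wed  2293: Wed/Fri  2294: Thu/Sat  2295: Fri/Sun  2296: Sun/Mon  2297: Mon/Wed  2298: Tue/Thu
Both conditions hold in: no year — 0.

0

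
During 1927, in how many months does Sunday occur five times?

4

A month of length L has five Sundays iff its first Sunday is on day ≤ L−28 (so day 1–3 in a 31-day month, 1–2 in a 30-day month, day 1 in a leap February).
Checking each month of 1927: Jan starts Sat (31d) ✓; Feb starts Tue (28d); Mar starts Tue (31d); Apr starts Fri (30d); May starts Sun (31d) ✓; Jun starts Wed (30d); Jul starts Fri (31d) ✓; Aug starts Mon (31d); Sep starts Thu (30d); Oct starts Sat (31d) ✓; Nov starts Tue (30d); Dec starts Thu (31d).
Five-Sunday months: January, May, July, October → 4.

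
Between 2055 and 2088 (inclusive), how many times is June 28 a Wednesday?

Track June 28's weekday year by year (advancing +1, or +2 across a Feb 29):
  2055: Mon  2056: Wed (+2) ✓  2057: Thu (+1)  2058: Fri (+1)  2059: Sat (+1)
  2060: Mon (+2)  2061: Tue (+1)  2062: Wed (+1) ✓  2063: Thu (+1)  2064: Sat (+2)
  2065: Sun (+1)  2066: Mon (+1)  2067: Tue (+1)  2068: Thu (+2)  … (6 more years) …
  2075: Fri (+1)  2076: Sun (+2)  2077: Mon (+1)  2078: Tue (+1)  2079: Wed (+1) ✓
  2080: Fri (+2)  2081: Sat (+1)  2082: Sun (+1)  2083: Mon (+1)  2084: Wed (+2) ✓
  2085: Thu (+1)  2086: Fri (+1)  2087: Sat (+1)  2088: Mon (+2)
Wednesday years: 2056, 2062, 2073, 2079, 2084 — 5 in total.

5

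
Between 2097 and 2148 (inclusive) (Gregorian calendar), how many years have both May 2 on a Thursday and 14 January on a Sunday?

Check each year's weekday for May 2 and 14 January:
  2097: Thu/Mon  2098: Fri/Tue  2099: Sat/Wed  2100: Sun/Thu  2101: Mon/Fri  2102: Tue/Sat  2103: Wed/Sun  2104: Fri/Mon  2105: Sat/Wed  2106: Sun/Thu  2107: Mon/Fri  2108: Wed/Sat  2109: Thu/Mon  2110: Fri/Tue  …(24 more)…  2135: Mon/Fri  2136: Wed/Sat  2137: Thu/Mon  2138: Fri/Tue  2139: Sat/Wed  2140: Mon/Thu  2141: Tue/Sat  2142: Wed/Sun  2143: Thu/Mon  2144: Sat/Tue  2145: Sun/Thu  2146: Mon/Fri  2147: Tue/Sat  2148: Thu/Sun ✓
Both conditions hold in: 2120, 2148 — 2.

2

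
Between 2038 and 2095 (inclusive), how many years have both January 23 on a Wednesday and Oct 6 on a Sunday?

Check each year's weekday for January 23 and Oct 6:
  2038: Sat/Wed  2039: Sun/Thu  2040: Mon/Sat  2041: Wed/Sun ✓  2042: Thu/Mon  2043: Fri/Tue  2044: Sat/Thu  2045: Mon/Fri  2046: Tue/Sat  2047: Wed/Sun ✓  2048: Thu/Tue  2049: Sat/Wed  2050: Sun/Thu  2051: Mon/Fri  …(30 more)…  2082: Fri/Tue  2083: Sat/Wed  2084: Sun/Fri  2085: Tue/Sat  2086: Wed/Sun ✓  2087: Thu/Mon  2088: Fri/Wed  2089: Sun/Thu  2090: Mon/Fri  2091: Tue/Sat  2092: Wed/Mon  2093: Fri/Tue  2094: Sat/Wed  2095: Sun/Thu
Both conditions hold in: 2041, 2047, 2058, 2069, 2075, 2086 — 6.

6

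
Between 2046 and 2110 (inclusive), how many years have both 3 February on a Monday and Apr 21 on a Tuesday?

2

Check each year's weekday for 3 February and Apr 21:
  2046: Sat/Sat  2047: Sun/Sun  2048: Mon/Tue ✓  2049: Wed/Wed  2050: Thu/Thu  2051: Fri/Fri  2052: Sat/Sun  2053: Mon/Mon  2054: Tue/Tue  2055: Wed/Wed  2056: Thu/Fri  2057: Sat/Sat  2058: Sun/Sun  2059: Mon/Mon  …(37 more)…  2097: Sun/Sun  2098: Mon/Mon  2099: Tue/Tue  2100: Wed/Wed  2101: Thu/Thu  2102: Fri/Fri  2103: Sat/Sat  2104: Sun/Mon  2105: Tue/Tue  2106: Wed/Wed  2107: Thu/Thu  2108: Fri/Sat  2109: Sun/Sun  2110: Mon/Mon
Both conditions hold in: 2048, 2076 — 2.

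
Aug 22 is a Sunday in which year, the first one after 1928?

1937

From one year to the next, a fixed date's weekday advances by 1, or by 2 when a Feb 29 lies between the two dates.
1928: August 22 is Wednesday.
1929: Thursday (+1)
1930: Friday (+1)
1931: Saturday (+1)
1932: Monday (+2)
1933: Tuesday (+1)
1934: Wednesday (+1)
1935: Thursday (+1)
1936: Saturday (+2)
1937: Sunday (+1)
Aug 22 falls on a Sunday in 1937.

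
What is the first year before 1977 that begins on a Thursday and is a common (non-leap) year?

1970

Jan 1 advances by 2 weekdays after a leap year and by 1 after a common year.
1977: Jan 1 is Saturday.
1976: Thursday (leap)
1975: Wednesday
1974: Tuesday
1973: Monday
1972: Saturday (leap)
1971: Friday
1970: Thursday
1970 begins on a Thursday and is a common year.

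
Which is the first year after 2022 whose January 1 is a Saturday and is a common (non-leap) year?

Jan 1 advances by 2 weekdays after a leap year and by 1 after a common year.
2022: Jan 1 is Saturday.
2023: Sunday
2024: Monday (leap)
2025: Wednesday
2026: Thursday
2027: Friday
2028: Saturday (leap)
2029: Monday
2030: Tuesday
2031: Wednesday
2032: Thursday (leap)
2033: Saturday
2033 begins on a Saturday and is a common year.

2033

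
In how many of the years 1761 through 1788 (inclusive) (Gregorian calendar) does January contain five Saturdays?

12

January has 31 days; it has five Saturdays when Saturday falls among the first (month-length − 28) days — i.e. when January 1 is one of Saturday/Friday/Thursday.
January 1 by year: 1761:Thu✓ 1762:Fri✓ 1763:Sat✓ 1764:Sun 1765:Tue 1766:Wed 1767:Thu✓ 1768:Fri✓ 1769:Sun 1770:Mon 1771:Tue 1772:Wed 1773:Fri✓ 1774:Sat✓ 1775:Sun 1776:Mon 1777:Wed 1778:Thu✓ 1779:Fri✓ 1780:Sat✓ 1781:Mon 1782:Tue 1783:Wed 1784:Thu✓ 1785:Sat✓ 1786:Sun 1787:Mon 1788:Tue
Years with five Saturdays: 1761, 1762, 1763, 1767, 1768, 1773, 1774, 1778, 1779, 1780, 1784, 1785 → 12.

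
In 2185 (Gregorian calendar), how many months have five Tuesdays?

A month of length L has five Tuesdays iff its first Tuesday is on day ≤ L−28 (so day 1–3 in a 31-day month, 1–2 in a 30-day month, day 1 in a leap February).
Checking each month of 2185: Jan starts Sat (31d); Feb starts Tue (28d); Mar starts Tue (31d) ✓; Apr starts Fri (30d); May starts Sun (31d) ✓; Jun starts Wed (30d); Jul starts Fri (31d); Aug starts Mon (31d) ✓; Sep starts Thu (30d); Oct starts Sat (31d); Nov starts Tue (30d) ✓; Dec starts Thu (31d).
Five-Tuesday months: March, May, August, November → 4.

4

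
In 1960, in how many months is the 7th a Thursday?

3

Check the 7th of each month of 1960: Jan 7: Thu, Feb 7: Sun, Mar 7: Mon, Apr 7: Thu, May 7: Sat, Jun 7: Tue, Jul 7: Thu, Aug 7: Sun, Sep 7: Wed, Oct 7: Fri, Nov 7: Mon, Dec 7: Wed.
Thursday occurs in January, April, July — 3 months.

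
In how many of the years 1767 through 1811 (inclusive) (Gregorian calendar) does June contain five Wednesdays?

June has 30 days; it has five Wednesdays when Wednesday falls among the first (month-length − 28) days — i.e. when June 1 is one of Wednesday/Tuesday.
June 1 by year: 1767:Mon 1768:Wed✓ 1769:Thu 1770:Fri 1771:Sat 1772:Mon 1773:Tue✓ 1774:Wed✓ 1775:Thu 1776:Sat 1777:Sun 1778:Mon 1779:Tue✓ 1780:Thu 1781:Fri …(15 more)… 1797:Thu 1798:Fri 1799:Sat 1800:Sun 1801:Mon 1802:Tue✓ 1803:Wed✓ 1804:Fri 1805:Sat 1806:Sun 1807:Mon 1808:Wed✓ 1809:Thu 1810:Fri 1811:Sat
Years with five Wednesdays: 1768, 1773, 1774, 1779, 1784, 1785, 1790, 1791, 1796, 1802, 1803, 1808 → 12.

12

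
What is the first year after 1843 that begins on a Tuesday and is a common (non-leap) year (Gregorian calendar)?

1850

Jan 1 advances by 2 weekdays after a leap year and by 1 after a common year.
1843: Jan 1 is Sunday.
1844: Monday (leap)
1845: Wednesday
1846: Thursday
1847: Friday
1848: Saturday (leap)
1849: Monday
1850: Tuesday
1850 begins on a Tuesday and is a common year.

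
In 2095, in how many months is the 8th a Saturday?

2

Check the 8th of each month of 2095: Jan 8: Sat, Feb 8: Tue, Mar 8: Tue, Apr 8: Fri, May 8: Sun, Jun 8: Wed, Jul 8: Fri, Aug 8: Mon, Sep 8: Thu, Oct 8: Sat, Nov 8: Tue, Dec 8: Thu.
Saturday occurs in January, October — 2 months.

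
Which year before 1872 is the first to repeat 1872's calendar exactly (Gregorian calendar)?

1844

Two years share a calendar iff Jan 1 falls on the same weekday and both are leap or both are common. 1872: Jan 1 is Monday, leap year.
1871: Jan 1 Sunday, common
1870: Jan 1 Saturday, common
1869: Jan 1 Friday, common
1868: Jan 1 Wednesday, leap
1867: Jan 1 Tuesday, common
1866: Jan 1 Monday, common
1865: Jan 1 Sunday, common
1864: Jan 1 Friday, leap
1863: Jan 1 Thursday, common
1862: Jan 1 Wednesday, common
1861: Jan 1 Tuesday, common
1860: Jan 1 Sunday, leap
1859: Jan 1 Saturday, common
1858: Jan 1 Friday, common
1857: Jan 1 Thursday, common
1856: Jan 1 Tuesday, leap
1855: Jan 1 Monday, common
1854: Jan 1 Sunday, common
1853: Jan 1 Saturday, common
1852: Jan 1 Thursday, leap
1851: Jan 1 Wednesday, common
1850: Jan 1 Tuesday, common
1849: Jan 1 Monday, common
1848: Jan 1 Saturday, leap
1847: Jan 1 Friday, common
1846: Jan 1 Thursday, common
1845: Jan 1 Wednesday, common
1844: Jan 1 Monday, leap
1844 matches on both conditions.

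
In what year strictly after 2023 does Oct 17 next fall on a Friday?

From one year to the next, a fixed date's weekday advances by 1, or by 2 when a Feb 29 lies between the two dates.
2023: October 17 is Tuesday.
2024: Thursday (+2)
2025: Friday (+1)
Oct 17 falls on a Friday in 2025.

2025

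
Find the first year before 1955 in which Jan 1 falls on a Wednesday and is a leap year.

Jan 1 advances by 2 weekdays after a leap year and by 1 after a common year.
1955: Jan 1 is Saturday.
1954: Friday
1953: Thursday
1952: Tuesday (leap)
1951: Monday
1950: Sunday
1949: Saturday
1948: Thursday (leap)
1947: Wednesday
1946: Tuesday
1945: Monday
1944: Saturday (leap)
1943: Friday
1942: Thursday
1941: Wednesday
1940: Monday (leap)
1939: Sunday
1938: Saturday
1937: Friday
1936: Wednesday (leap)
1936 begins on a Wednesday and is a leap year.

1936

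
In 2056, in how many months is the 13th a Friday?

1

Check the 13th of each month of 2056: Jan 13: Thu, Feb 13: Sun, Mar 13: Mon, Apr 13: Thu, May 13: Sat, Jun 13: Tue, Jul 13: Thu, Aug 13: Sun, Sep 13: Wed, Oct 13: Fri, Nov 13: Mon, Dec 13: Wed.
Friday occurs in October — 1 month.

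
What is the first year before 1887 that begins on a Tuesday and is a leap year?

1884

Jan 1 advances by 2 weekdays after a leap year and by 1 after a common year.
1887: Jan 1 is Saturday.
1886: Friday
1885: Thursday
1884: Tuesday (leap)
1884 begins on a Tuesday and is a leap year.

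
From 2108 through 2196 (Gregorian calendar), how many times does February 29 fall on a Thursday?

Leap years in 2108–2196: 23 of them.
Feb 29 weekday advances by 5 (mod 7) from one leap year to the next four years later (or differs when a century non-leap intervenes).
Leap-day weekdays: 2108:Wed 2112:Mon 2116:Sat 2120:Thu✓ 2124:Tue 2128:Sun 2132:Fri 2136:Wed 2140:Mon 2144:Sat 2148:Thu✓ 2152:Tue 2156:Sun 2160:Fri 2164:Wed 2168:Mon 2172:Sat 2176:Thu✓ 2180:Tue 2184:Sun 2188:Fri 2192:Wed 2196:Mon
Thursday: 2120, 2148, 2176 → 3.

3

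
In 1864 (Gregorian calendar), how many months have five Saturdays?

A month of length L has five Saturdays iff its first Saturday is on day ≤ L−28 (so day 1–3 in a 31-day month, 1–2 in a 30-day month, day 1 in a leap February).
Checking each month of 1864: Jan starts Fri (31d) ✓; Feb starts Mon (29d); Mar starts Tue (31d); Apr starts Fri (30d) ✓; May starts Sun (31d); Jun starts Wed (30d); Jul starts Fri (31d) ✓; Aug starts Mon (31d); Sep starts Thu (30d); Oct starts Sat (31d) ✓; Nov starts Tue (30d); Dec starts Thu (31d) ✓.
Five-Saturday months: January, April, July, October, December → 5.

5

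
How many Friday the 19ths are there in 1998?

Check the 19th of each month of 1998: Jan 19: Mon, Feb 19: Thu, Mar 19: Thu, Apr 19: Sun, May 19: Tue, Jun 19: Fri, Jul 19: Sun, Aug 19: Wed, Sep 19: Sat, Oct 19: Mon, Nov 19: Thu, Dec 19: Sat.
Friday occurs in June — 1 month.

1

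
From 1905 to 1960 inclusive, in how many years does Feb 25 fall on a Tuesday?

Track Feb 25's weekday year by year (advancing +1, or +2 across a Feb 29):
  1905: Sat  1906: Sun (+1)  1907: Mon (+1)  1908: Tue (+1) ✓  1909: Thu (+2)
  1910: Fri (+1)  1911: Sat (+1)  1912: Sun (+1)  1913: Tue (+2) ✓  1914: Wed (+1)
  1915: Thu (+1)  1916: Fri (+1)  1917: Sun (+2)  1918: Mon (+1)  … (28 more years) …
  1947: Tue (+1) ✓  1948: Wed (+1)  1949: Fri (+2)  1950: Sat (+1)  1951: Sun (+1)
  1952: Mon (+1)  1953: Wed (+2)  1954: Thu (+1)  1955: Fri (+1)  1956: Sat (+1)
  1957: Mon (+2)  1958: Tue (+1) ✓  1959: Wed (+1)  1960: Thu (+1)
Tuesday years: 1908, 1913, 1919, 1930, 1936, 1941, 1947, 1958 — 8 in total.

8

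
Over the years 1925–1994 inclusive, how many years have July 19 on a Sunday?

Track July 19's weekday year by year (advancing +1, or +2 across a Feb 29):
  1925: Sun ✓  1926: Mon (+1)  1927: Tue (+1)  1928: Thu (+2)  1929: Fri (+1)
  1930: Sat (+1)  1931: Sun (+1) ✓  1932: Tue (+2)  1933: Wed (+1)  1934: Thu (+1)
  1935: Fri (+1)  1936: Sun (+2) ✓  1937: Mon (+1)  1938: Tue (+1)  … (42 more years) …
  1981: Sun (+1) ✓  1982: Mon (+1)  1983: Tue (+1)  1984: Thu (+2)  1985: Fri (+1)
  1986: Sat (+1)  1987: Sun (+1) ✓  1988: Tue (+2)  1989: Wed (+1)  1990: Thu (+1)
  1991: Fri (+1)  1992: Sun (+2) ✓  1993: Mon (+1)  1994: Tue (+1)
Sunday years: 1925, 1931, 1936, 1942, 1953, 1959, 1964, 1970, 1981, 1987, 1992 — 11 in total.

11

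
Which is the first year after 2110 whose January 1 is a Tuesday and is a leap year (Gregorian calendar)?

2132

Jan 1 advances by 2 weekdays after a leap year and by 1 after a common year.
2110: Jan 1 is Wednesday.
2111: Thursday
2112: Friday (leap)
2113: Sunday
2114: Monday
2115: Tuesday
2116: Wednesday (leap)
2117: Friday
2118: Saturday
2119: Sunday
2120: Monday (leap)
2121: Wednesday
2122: Thursday
2123: Friday
2124: Saturday (leap)
2125: Monday
2126: Tuesday
2127: Wednesday
2128: Thursday (leap)
2129: Saturday
2130: Sunday
2131: Monday
2132: Tuesday (leap)
2132 begins on a Tuesday and is a leap year.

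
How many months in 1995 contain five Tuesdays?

A month of length L has five Tuesdays iff its first Tuesday is on day ≤ L−28 (so day 1–3 in a 31-day month, 1–2 in a 30-day month, day 1 in a leap February).
Checking each month of 1995: Jan starts Sun (31d) ✓; Feb starts Wed (28d); Mar starts Wed (31d); Apr starts Sat (30d); May starts Mon (31d) ✓; Jun starts Thu (30d); Jul starts Sat (31d); Aug starts Tue (31d) ✓; Sep starts Fri (30d); Oct starts Sun (31d) ✓; Nov starts Wed (30d); Dec starts Fri (31d).
Five-Tuesday months: January, May, August, October → 4.

4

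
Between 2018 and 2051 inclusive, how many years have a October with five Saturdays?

October has 31 days; it has five Saturdays when Saturday falls among the first (month-length − 28) days — i.e. when October 1 is one of Saturday/Friday/Thursday.
October 1 by year: 2018:Mon 2019:Tue 2020:Thu✓ 2021:Fri✓ 2022:Sat✓ 2023:Sun 2024:Tue 2025:Wed 2026:Thu✓ 2027:Fri✓ 2028:Sun 2029:Mon 2030:Tue 2031:Wed 2032:Fri✓ …(4 more)… 2037:Thu✓ 2038:Fri✓ 2039:Sat✓ 2040:Mon 2041:Tue 2042:Wed 2043:Thu✓ 2044:Sat✓ 2045:Sun 2046:Mon 2047:Tue 2048:Thu✓ 2049:Fri✓ 2050:Sat✓ 2051:Sun
Years with five Saturdays: 2020, 2021, 2022, 2026, 2027, 2032, 2033, 2037, 2038, 2039, 2043, 2044, 2048, 2049, 2050 → 15.

15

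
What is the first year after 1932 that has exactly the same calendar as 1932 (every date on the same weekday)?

Two years share a calendar iff Jan 1 falls on the same weekday and both are leap or both are common. 1932: Jan 1 is Friday, leap year.
1933: Jan 1 Sunday, common
1934: Jan 1 Monday, common
1935: Jan 1 Tuesday, common
1936: Jan 1 Wednesday, leap
1937: Jan 1 Friday, common
1938: Jan 1 Saturday, common
1939: Jan 1 Sunday, common
1940: Jan 1 Monday, leap
1941: Jan 1 Wednesday, common
1942: Jan 1 Thursday, common
1943: Jan 1 Friday, common
1944: Jan 1 Saturday, leap
1945: Jan 1 Monday, common
1946: Jan 1 Tuesday, common
1947: Jan 1 Wednesday, common
1948: Jan 1 Thursday, leap
1949: Jan 1 Saturday, common
1950: Jan 1 Sunday, common
1951: Jan 1 Monday, common
1952: Jan 1 Tuesday, leap
1953: Jan 1 Thursday, common
1954: Jan 1 Friday, common
1955: Jan 1 Saturday, common
1956: Jan 1 Sunday, leap
1957: Jan 1 Tuesday, common
1958: Jan 1 Wednesday, common
1959: Jan 1 Thursday, common
1960: Jan 1 Friday, leap
1960 matches on both conditions.

1960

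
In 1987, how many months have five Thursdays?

A month of length L has five Thursdays iff its first Thursday is on day ≤ L−28 (so day 1–3 in a 31-day month, 1–2 in a 30-day month, day 1 in a leap February).
Checking each month of 1987: Jan starts Thu (31d) ✓; Feb starts Sun (28d); Mar starts Sun (31d); Apr starts Wed (30d) ✓; May starts Fri (31d); Jun starts Mon (30d); Jul starts Wed (31d) ✓; Aug starts Sat (31d); Sep starts Tue (30d); Oct starts Thu (31d) ✓; Nov starts Sun (30d); Dec starts Tue (31d) ✓.
Five-Thursday months: January, April, July, October, December → 5.

5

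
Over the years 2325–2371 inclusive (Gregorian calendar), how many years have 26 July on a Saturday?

Track 26 July's weekday year by year (advancing +1, or +2 across a Feb 29):
  2325: Sun  2326: Mon (+1)  2327: Tue (+1)  2328: Thu (+2)  2329: Fri (+1)
  2330: Sat (+1) ✓  2331: Sun (+1)  2332: Tue (+2)  2333: Wed (+1)  2334: Thu (+1)
  2335: Fri (+1)  2336: Sun (+2)  2337: Mon (+1)  2338: Tue (+1)  … (19 more years) …
  2358: Sat (+1) ✓  2359: Sun (+1)  2360: Tue (+2)  2361: Wed (+1)  2362: Thu (+1)
  2363: Fri (+1)  2364: Sun (+2)  2365: Mon (+1)  2366: Tue (+1)  2367: Wed (+1)
  2368: Fri (+2)  2369: Sat (+1) ✓  2370: Sun (+1)  2371: Mon (+1)
Saturday years: 2330, 2341, 2347, 2352, 2358, 2369 — 6 in total.

6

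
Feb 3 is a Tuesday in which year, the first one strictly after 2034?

2037

From one year to the next, a fixed date's weekday advances by 1, or by 2 when a Feb 29 lies between the two dates.
2034: February 3 is Friday.
2035: Saturday (+1)
2036: Sunday (+1)
2037: Tuesday (+2)
Feb 3 falls on a Tuesday in 2037.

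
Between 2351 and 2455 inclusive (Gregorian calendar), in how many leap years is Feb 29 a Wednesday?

Leap years in 2351–2455: 26 of them.
Feb 29 weekday advances by 5 (mod 7) from one leap year to the next four years later (or differs when a century non-leap intervenes).
Leap-day weekdays: 2352:Fri 2356:Wed✓ 2360:Mon 2364:Sat 2368:Thu 2372:Tue 2376:Sun 2380:Fri 2384:Wed✓ 2388:Mon 2392:Sat 2396:Thu 2400:Tue 2404:Sun 2408:Fri 2412:Wed✓ 2416:Mon 2420:Sat 2424:Thu 2428:Tue 2432:Sun 2436:Fri 2440:Wed✓ 2444:Mon 2448:Sat 2452:Thu
Wednesday: 2356, 2384, 2412, 2440 → 4.

4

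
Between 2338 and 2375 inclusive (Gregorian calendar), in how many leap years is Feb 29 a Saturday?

Leap years in 2338–2375: 9 of them.
Feb 29 weekday advances by 5 (mod 7) from one leap year to the next four years later (or differs when a century non-leap intervenes).
Leap-day weekdays: 2340:Thu 2344:Tue 2348:Sun 2352:Fri 2356:Wed 2360:Mon 2364:Sat✓ 2368:Thu 2372:Tue
Saturday: 2364 → 1.

1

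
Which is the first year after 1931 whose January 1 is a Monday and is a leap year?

1940

Jan 1 advances by 2 weekdays after a leap year and by 1 after a common year.
1931: Jan 1 is Thursday.
1932: Friday (leap)
1933: Sunday
1934: Monday
1935: Tuesday
1936: Wednesday (leap)
1937: Friday
1938: Saturday
1939: Sunday
1940: Monday (leap)
1940 begins on a Monday and is a leap year.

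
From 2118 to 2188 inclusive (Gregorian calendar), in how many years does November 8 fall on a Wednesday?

Track November 8's weekday year by year (advancing +1, or +2 across a Feb 29):
  2118: Tue  2119: Wed (+1) ✓  2120: Fri (+2)  2121: Sat (+1)  2122: Sun (+1)
  2123: Mon (+1)  2124: Wed (+2) ✓  2125: Thu (+1)  2126: Fri (+1)  2127: Sat (+1)
  2128: Mon (+2)  2129: Tue (+1)  2130: Wed (+1) ✓  2131: Thu (+1)  … (43 more years) …
  2175: Wed (+1) ✓  2176: Fri (+2)  2177: Sat (+1)  2178: Sun (+1)  2179: Mon (+1)
  2180: Wed (+2) ✓  2181: Thu (+1)  2182: Fri (+1)  2183: Sat (+1)  2184: Mon (+2)
  2185: Tue (+1)  2186: Wed (+1) ✓  2187: Thu (+1)  2188: Sat (+2)
Wednesday years: 2119, 2124, 2130, 2141, 2147, 2152, 2158, 2169, 2175, 2180, 2186 — 11 in total.

11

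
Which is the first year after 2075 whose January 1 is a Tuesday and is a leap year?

Jan 1 advances by 2 weekdays after a leap year and by 1 after a common year.
2075: Jan 1 is Tuesday.
2076: Wednesday (leap)
2077: Friday
2078: Saturday
2079: Sunday
2080: Monday (leap)
2081: Wednesday
2082: Thursday
2083: Friday
2084: Saturday (leap)
2085: Monday
2086: Tuesday
2087: Wednesday
2088: Thursday (leap)
2089: Saturday
2090: Sunday
2091: Monday
2092: Tuesday (leap)
2092 begins on a Tuesday and is a leap year.

2092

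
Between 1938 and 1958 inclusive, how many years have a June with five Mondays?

6

June has 30 days; it has five Mondays when Monday falls among the first (month-length − 28) days — i.e. when June 1 is one of Monday/Sunday.
June 1 by year: 1938:Wed 1939:Thu 1940:Sat 1941:Sun✓ 1942:Mon✓ 1943:Tue 1944:Thu 1945:Fri 1946:Sat 1947:Sun✓ 1948:Tue 1949:Wed 1950:Thu 1951:Fri 1952:Sun✓ 1953:Mon✓ 1954:Tue 1955:Wed 1956:Fri 1957:Sat 1958:Sun✓
Years with five Mondays: 1941, 1942, 1947, 1952, 1953, 1958 → 6.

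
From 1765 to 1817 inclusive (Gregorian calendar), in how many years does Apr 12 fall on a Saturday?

8

Track Apr 12's weekday year by year (advancing +1, or +2 across a Feb 29):
  1765: Fri  1766: Sat (+1) ✓  1767: Sun (+1)  1768: Tue (+2)  1769: Wed (+1)
  1770: Thu (+1)  1771: Fri (+1)  1772: Sun (+2)  1773: Mon (+1)  1774: Tue (+1)
  1775: Wed (+1)  1776: Fri (+2)  1777: Sat (+1) ✓  1778: Sun (+1)  … (25 more years) …
  1804: Thu (+2)  1805: Fri (+1)  1806: Sat (+1) ✓  1807: Sun (+1)  1808: Tue (+2)
  1809: Wed (+1)  1810: Thu (+1)  1811: Fri (+1)  1812: Sun (+2)  1813: Mon (+1)
  1814: Tue (+1)  1815: Wed (+1)  1816: Fri (+2)  1817: Sat (+1) ✓
Saturday years: 1766, 1777, 1783, 1788, 1794, 1800, 1806, 1817 — 8 in total.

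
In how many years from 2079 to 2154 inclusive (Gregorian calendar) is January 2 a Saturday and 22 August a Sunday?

9

Check each year's weekday for January 2 and 22 August:
  2079: Mon/Tue  2080: Tue/Thu  2081: Thu/Fri  2082: Fri/Sat  2083: Sat/Sun ✓  2084: Sun/Tue  2085: Tue/Wed  2086: Wed/Thu  2087: Thu/Fri  2088: Fri/Sun  2089: Sun/Mon  2090: Mon/Tue  2091: Tue/Wed  2092: Wed/Fri  …(48 more)…  2141: Mon/Tue  2142: Tue/Wed  2143: Wed/Thu  2144: Thu/Sat  2145: Sat/Sun ✓  2146: Sun/Mon  2147: Mon/Tue  2148: Tue/Thu  2149: Thu/Fri  2150: Fri/Sat  2151: Sat/Sun ✓  2152: Sun/Tue  2153: Tue/Wed  2154: Wed/Thu
Both conditions hold in: 2083, 2094, 2100, 2106, 2117, 2123, 2134, 2145, 2151 — 9.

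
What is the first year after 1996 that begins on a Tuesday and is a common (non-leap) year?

2002

Jan 1 advances by 2 weekdays after a leap year and by 1 after a common year.
1996: Jan 1 is Monday (leap).
1997: Wednesday
1998: Thursday
1999: Friday
2000: Saturday (leap)
2001: Monday
2002: Tuesday
2002 begins on a Tuesday and is a common year.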